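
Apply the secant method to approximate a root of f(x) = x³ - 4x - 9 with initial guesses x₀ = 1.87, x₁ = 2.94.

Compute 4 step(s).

f(x) = x³ - 4x - 9
x₀ = 1.87, x₁ = 2.94

Secant formula: x_{n+1} = x_n - f(x_n)(x_n - x_{n-1})/(f(x_n) - f(x_{n-1}))

Iteration 1:
  f(1.870000) = -9.940797
  f(2.940000) = 4.652184
  x_2 = 2.940000 - 4.652184×(2.940000 - 1.870000)/(4.652184 - (-9.940797))
       = 2.598888
Iteration 2:
  f(2.940000) = 4.652184
  f(2.598888) = -1.842089
  x_3 = 2.598888 - (-1.842089)×(2.598888 - 2.940000)/(-1.842089 - 4.652184)
       = 2.695644
Iteration 3:
  f(2.598888) = -1.842089
  f(2.695644) = -0.194688
  x_4 = 2.695644 - (-0.194688)×(2.695644 - 2.598888)/(-0.194688 - (-1.842089))
       = 2.707078
Iteration 4:
  f(2.695644) = -0.194688
  f(2.707078) = 0.009899
  x_5 = 2.707078 - 0.009899×(2.707078 - 2.695644)/(0.009899 - (-0.194688))
       = 2.706525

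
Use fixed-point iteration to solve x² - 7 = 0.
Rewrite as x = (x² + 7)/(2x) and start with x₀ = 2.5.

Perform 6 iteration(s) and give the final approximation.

Equation: x² - 7 = 0
Fixed-point form: x = (x² + 7)/(2x)
x₀ = 2.5

x_1 = g(2.500000) = 2.650000
x_2 = g(2.650000) = 2.645755
x_3 = g(2.645755) = 2.645751
x_4 = g(2.645751) = 2.645751
x_5 = g(2.645751) = 2.645751
x_6 = g(2.645751) = 2.645751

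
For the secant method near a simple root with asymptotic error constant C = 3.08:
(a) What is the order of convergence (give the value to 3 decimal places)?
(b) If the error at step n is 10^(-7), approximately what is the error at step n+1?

(a) Secant method has superlinear convergence with order φ = (1+√5)/2 ≈ 1.618.
    This means |e_{n+1}| ≈ C|e_n|^1.618.

(b) With |e_n| = 10^(-7) and C = 3.08:
    |e_{n+1}| ≈ 3.08 × (10^(-7))^1.618 = 3.08 × 10^(-11.33)

(a) ≈ 1.618 (golden ratio); (b) |e_{n+1}| ≈ 1.453e-11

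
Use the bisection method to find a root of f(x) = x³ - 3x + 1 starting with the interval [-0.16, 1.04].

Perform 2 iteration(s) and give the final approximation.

f(x) = x³ - 3x + 1
Initial interval: [-0.16, 1.04]

Iteration 1:
  c_1 = (-0.160000 + 1.040000)/2 = 0.440000
  f(c_1) = f(0.440000) = -0.234816
  f(a) × f(c) < 0, new interval: [-0.160000, 0.440000]
Iteration 2:
  c_2 = (-0.160000 + 0.440000)/2 = 0.140000
  f(c_2) = f(0.140000) = 0.582744
  f(a) × f(c) ≥ 0, new interval: [0.140000, 0.440000]

After 2 iteration(s), the approximation is c_2 = 0.140000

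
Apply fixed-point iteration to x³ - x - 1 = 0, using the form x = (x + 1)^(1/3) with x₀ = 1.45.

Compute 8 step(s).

Equation: x³ - x - 1 = 0
Fixed-point form: x = (x + 1)^(1/3)
x₀ = 1.45

x_1 = g(1.450000) = 1.348100
x_2 = g(1.348100) = 1.329144
x_3 = g(1.329144) = 1.325558
x_4 = g(1.325558) = 1.324878
x_5 = g(1.324878) = 1.324748
x_6 = g(1.324748) = 1.324724
x_7 = g(1.324724) = 1.324719
x_8 = g(1.324719) = 1.324718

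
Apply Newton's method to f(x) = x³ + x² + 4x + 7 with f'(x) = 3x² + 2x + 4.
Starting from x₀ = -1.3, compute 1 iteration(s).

f(x) = x³ + x² + 4x + 7
f'(x) = 3x² + 2x + 4
x₀ = -1.3

Newton-Raphson formula: x_{n+1} = x_n - f(x_n)/f'(x_n)

Iteration 1:
  f(-1.300000) = 1.293000
  f'(-1.300000) = 6.470000
  x_1 = -1.300000 - 1.293000/6.470000 = -1.499845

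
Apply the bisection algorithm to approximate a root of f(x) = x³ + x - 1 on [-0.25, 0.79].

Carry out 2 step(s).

f(x) = x³ + x - 1
Initial interval: [-0.25, 0.79]

Iteration 1:
  c_1 = (-0.250000 + 0.790000)/2 = 0.270000
  f(c_1) = f(0.270000) = -0.710317
  f(a) × f(c) ≥ 0, new interval: [0.270000, 0.790000]
Iteration 2:
  c_2 = (0.270000 + 0.790000)/2 = 0.530000
  f(c_2) = f(0.530000) = -0.321123
  f(a) × f(c) ≥ 0, new interval: [0.530000, 0.790000]

After 2 iteration(s), the approximation is c_2 = 0.530000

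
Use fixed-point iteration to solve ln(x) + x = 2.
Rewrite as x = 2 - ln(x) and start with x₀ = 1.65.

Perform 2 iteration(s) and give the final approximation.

Equation: ln(x) + x = 2
Fixed-point form: x = 2 - ln(x)
x₀ = 1.65

x_1 = g(1.650000) = 1.499225
x_2 = g(1.499225) = 1.595052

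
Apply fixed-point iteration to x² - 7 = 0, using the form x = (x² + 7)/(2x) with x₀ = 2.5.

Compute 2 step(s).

Equation: x² - 7 = 0
Fixed-point form: x = (x² + 7)/(2x)
x₀ = 2.5

x_1 = g(2.500000) = 2.650000
x_2 = g(2.650000) = 2.645755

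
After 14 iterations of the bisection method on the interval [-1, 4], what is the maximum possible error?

Bisection error bound: |error| ≤ (b-a)/2^n
|error| ≤ (4 - (-1))/2^14 = 5/2^14
|error| ≤ 0.0003051758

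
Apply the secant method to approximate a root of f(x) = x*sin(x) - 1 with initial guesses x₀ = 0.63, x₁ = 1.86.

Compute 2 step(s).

f(x) = x*sin(x) - 1
x₀ = 0.63, x₁ = 1.86

Secant formula: x_{n+1} = x_n - f(x_n)(x_n - x_{n-1})/(f(x_n) - f(x_{n-1}))

Iteration 1:
  f(0.630000) = -0.628839
  f(1.860000) = 0.782757
  x_2 = 1.860000 - 0.782757×(1.860000 - 0.630000)/(0.782757 - (-0.628839))
       = 1.177942
Iteration 2:
  f(1.860000) = 0.782757
  f(1.177942) = 0.088206
  x_3 = 1.177942 - 0.088206×(1.177942 - 1.860000)/(0.088206 - 0.782757)
       = 1.091322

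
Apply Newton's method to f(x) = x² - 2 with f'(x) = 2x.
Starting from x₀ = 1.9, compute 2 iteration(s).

f(x) = x² - 2
f'(x) = 2x
x₀ = 1.9

Newton-Raphson formula: x_{n+1} = x_n - f(x_n)/f'(x_n)

Iteration 1:
  f(1.900000) = 1.610000
  f'(1.900000) = 3.800000
  x_1 = 1.900000 - 1.610000/3.800000 = 1.476316
Iteration 2:
  f(1.476316) = 0.179508
  f'(1.476316) = 2.952632
  x_2 = 1.476316 - 0.179508/2.952632 = 1.415520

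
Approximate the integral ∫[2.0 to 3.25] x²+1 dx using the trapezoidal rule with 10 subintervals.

f(x) = x²+1
a = 2.0, b = 3.25, n = 10
h = (b - a)/n = 0.125000

Trapezoidal rule: (h/2)[f(x₀) + 2f(x₁) + 2f(x₂) + ... + f(xₙ)]

x_0 = 2.0000, f(x_0) = 5.000000, coefficient = 1
x_1 = 2.1250, f(x_1) = 5.515625, coefficient = 2
x_2 = 2.2500, f(x_2) = 6.062500, coefficient = 2
x_3 = 2.3750, f(x_3) = 6.640625, coefficient = 2
x_4 = 2.5000, f(x_4) = 7.250000, coefficient = 2
x_5 = 2.6250, f(x_5) = 7.890625, coefficient = 2
x_6 = 2.7500, f(x_6) = 8.562500, coefficient = 2
x_7 = 2.8750, f(x_7) = 9.265625, coefficient = 2
x_8 = 3.0000, f(x_8) = 10.000000, coefficient = 2
x_9 = 3.1250, f(x_9) = 10.765625, coefficient = 2
x_10 = 3.2500, f(x_10) = 11.562500, coefficient = 1

I ≈ (0.125000/2) × 160.468750 = 10.029297
Exact value: 10.026042
Error: 0.003255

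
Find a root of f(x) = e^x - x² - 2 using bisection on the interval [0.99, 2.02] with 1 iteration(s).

f(x) = e^x - x² - 2
Initial interval: [0.99, 2.02]

Iteration 1:
  c_1 = (0.990000 + 2.020000)/2 = 1.505000
  f(c_1) = f(1.505000) = 0.239129
  f(a) × f(c) < 0, new interval: [0.990000, 1.505000]

After 1 iteration(s), the approximation is c_1 = 1.505000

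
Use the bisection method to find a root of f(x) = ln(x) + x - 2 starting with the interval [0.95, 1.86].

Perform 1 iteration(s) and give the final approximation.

f(x) = ln(x) + x - 2
Initial interval: [0.95, 1.86]

Iteration 1:
  c_1 = (0.950000 + 1.860000)/2 = 1.405000
  f(c_1) = f(1.405000) = -0.254963
  f(a) × f(c) ≥ 0, new interval: [1.405000, 1.860000]

After 1 iteration(s), the approximation is c_1 = 1.405000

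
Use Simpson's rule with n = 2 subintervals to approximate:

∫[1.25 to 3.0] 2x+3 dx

f(x) = 2x+3
a = 1.25, b = 3.0, n = 2
h = (b - a)/n = 0.875000

Simpson's rule: (h/3)[f(x₀) + 4f(x₁) + 2f(x₂) + ... + f(xₙ)]

x_0 = 1.2500, f(x_0) = 5.500000, coefficient = 1
x_1 = 2.1250, f(x_1) = 7.250000, coefficient = 4
x_2 = 3.0000, f(x_2) = 9.000000, coefficient = 1

I ≈ (0.875000/3) × 43.500000 = 12.687500
Exact value: 12.687500
Error: 0.000000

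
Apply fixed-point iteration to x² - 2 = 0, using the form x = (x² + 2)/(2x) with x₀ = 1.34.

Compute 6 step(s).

Equation: x² - 2 = 0
Fixed-point form: x = (x² + 2)/(2x)
x₀ = 1.34

x_1 = g(1.340000) = 1.416269
x_2 = g(1.416269) = 1.414215
x_3 = g(1.414215) = 1.414214
x_4 = g(1.414214) = 1.414214
x_5 = g(1.414214) = 1.414214
x_6 = g(1.414214) = 1.414214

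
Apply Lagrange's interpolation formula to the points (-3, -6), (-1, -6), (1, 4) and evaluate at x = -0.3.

Lagrange interpolation formula:
P(x) = Σ yᵢ × Lᵢ(x)
where Lᵢ(x) = Π_{j≠i} (x - xⱼ)/(xᵢ - xⱼ)

L_0(-0.3) = (-0.3 - (-1))/(-3 - (-1)) × (-0.3 - 1)/(-3 - 1) = -0.113750
L_1(-0.3) = (-0.3 - (-3))/(-1 - (-3)) × (-0.3 - 1)/(-1 - 1) = 0.877500
L_2(-0.3) = (-0.3 - (-3))/(1 - (-3)) × (-0.3 - (-1))/(1 - (-1)) = 0.236250

P(-0.3) = (-6)×L_0(-0.3) + (-6)×L_1(-0.3) + 4×L_2(-0.3)
P(-0.3) = -3.637500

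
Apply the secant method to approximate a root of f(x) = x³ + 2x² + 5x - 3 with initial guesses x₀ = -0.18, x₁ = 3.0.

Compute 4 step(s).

f(x) = x³ + 2x² + 5x - 3
x₀ = -0.18, x₁ = 3.0

Secant formula: x_{n+1} = x_n - f(x_n)(x_n - x_{n-1})/(f(x_n) - f(x_{n-1}))

Iteration 1:
  f(-0.180000) = -3.841032
  f(3.000000) = 57.000000
  x_2 = 3.000000 - 57.000000×(3.000000 - (-0.180000))/(57.000000 - (-3.841032))
       = 0.020761
Iteration 2:
  f(3.000000) = 57.000000
  f(0.020761) = -2.895326
  x_3 = 0.020761 - (-2.895326)×(0.020761 - 3.000000)/(-2.895326 - 57.000000)
       = 0.164776
Iteration 3:
  f(0.020761) = -2.895326
  f(0.164776) = -2.117342
  x_4 = 0.164776 - (-2.117342)×(0.164776 - 0.020761)/(-2.117342 - (-2.895326))
       = 0.556726
Iteration 4:
  f(0.164776) = -2.117342
  f(0.556726) = 0.576071
  x_5 = 0.556726 - 0.576071×(0.556726 - 0.164776)/(0.576071 - (-2.117342))
       = 0.472895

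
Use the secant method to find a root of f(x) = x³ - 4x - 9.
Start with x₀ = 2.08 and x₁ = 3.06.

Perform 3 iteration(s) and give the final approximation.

f(x) = x³ - 4x - 9
x₀ = 2.08, x₁ = 3.06

Secant formula: x_{n+1} = x_n - f(x_n)(x_n - x_{n-1})/(f(x_n) - f(x_{n-1}))

Iteration 1:
  f(2.080000) = -8.321088
  f(3.060000) = 7.412616
  x_2 = 3.060000 - 7.412616×(3.060000 - 2.080000)/(7.412616 - (-8.321088))
       = 2.598293
Iteration 2:
  f(3.060000) = 7.412616
  f(2.598293) = -1.851770
  x_3 = 2.598293 - (-1.851770)×(2.598293 - 3.060000)/(-1.851770 - 7.412616)
       = 2.690579
Iteration 3:
  f(2.598293) = -1.851770
  f(2.690579) = -0.284634
  x_4 = 2.690579 - (-0.284634)×(2.690579 - 2.598293)/(-0.284634 - (-1.851770))
       = 2.707341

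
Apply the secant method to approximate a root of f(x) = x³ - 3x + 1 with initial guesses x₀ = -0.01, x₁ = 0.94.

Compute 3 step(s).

f(x) = x³ - 3x + 1
x₀ = -0.01, x₁ = 0.94

Secant formula: x_{n+1} = x_n - f(x_n)(x_n - x_{n-1})/(f(x_n) - f(x_{n-1}))

Iteration 1:
  f(-0.010000) = 1.029999
  f(0.940000) = -0.989416
  x_2 = 0.940000 - (-0.989416)×(0.940000 - (-0.010000))/(-0.989416 - 1.029999)
       = 0.474546
Iteration 2:
  f(0.940000) = -0.989416
  f(0.474546) = -0.316773
  x_3 = 0.474546 - (-0.316773)×(0.474546 - 0.940000)/(-0.316773 - (-0.989416))
       = 0.255346
Iteration 3:
  f(0.474546) = -0.316773
  f(0.255346) = 0.250610
  x_4 = 0.255346 - 0.250610×(0.255346 - 0.474546)/(0.250610 - (-0.316773))
       = 0.352166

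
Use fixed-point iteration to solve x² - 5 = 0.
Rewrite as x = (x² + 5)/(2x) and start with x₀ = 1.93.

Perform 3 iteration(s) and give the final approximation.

Equation: x² - 5 = 0
Fixed-point form: x = (x² + 5)/(2x)
x₀ = 1.93

x_1 = g(1.930000) = 2.260337
x_2 = g(2.260337) = 2.236198
x_3 = g(2.236198) = 2.236068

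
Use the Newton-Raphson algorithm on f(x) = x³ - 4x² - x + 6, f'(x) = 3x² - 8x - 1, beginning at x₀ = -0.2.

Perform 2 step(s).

f(x) = x³ - 4x² - x + 6
f'(x) = 3x² - 8x - 1
x₀ = -0.2

Newton-Raphson formula: x_{n+1} = x_n - f(x_n)/f'(x_n)

Iteration 1:
  f(-0.200000) = 6.032000
  f'(-0.200000) = 0.720000
  x_1 = -0.200000 - 6.032000/0.720000 = -8.577778
Iteration 2:
  f(-8.577778) = -910.873372
  f'(-8.577778) = 288.357037
  x_2 = -8.577778 - (-910.873372)/288.357037 = -5.418939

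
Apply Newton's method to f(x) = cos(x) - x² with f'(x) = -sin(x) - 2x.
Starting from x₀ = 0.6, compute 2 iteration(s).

f(x) = cos(x) - x²
f'(x) = -sin(x) - 2x
x₀ = 0.6

Newton-Raphson formula: x_{n+1} = x_n - f(x_n)/f'(x_n)

Iteration 1:
  f(0.600000) = 0.465336
  f'(0.600000) = -1.764642
  x_1 = 0.600000 - 0.465336/(-1.764642) = 0.863700
Iteration 2:
  f(0.863700) = -0.096348
  f'(0.863700) = -2.487650
  x_2 = 0.863700 - (-0.096348)/(-2.487650) = 0.824969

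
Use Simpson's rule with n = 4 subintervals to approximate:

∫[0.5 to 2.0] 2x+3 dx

f(x) = 2x+3
a = 0.5, b = 2.0, n = 4
h = (b - a)/n = 0.375000

Simpson's rule: (h/3)[f(x₀) + 4f(x₁) + 2f(x₂) + ... + f(xₙ)]

x_0 = 0.5000, f(x_0) = 4.000000, coefficient = 1
x_1 = 0.8750, f(x_1) = 4.750000, coefficient = 4
x_2 = 1.2500, f(x_2) = 5.500000, coefficient = 2
x_3 = 1.6250, f(x_3) = 6.250000, coefficient = 4
x_4 = 2.0000, f(x_4) = 7.000000, coefficient = 1

I ≈ (0.375000/3) × 66.000000 = 8.250000
Exact value: 8.250000
Error: 0.000000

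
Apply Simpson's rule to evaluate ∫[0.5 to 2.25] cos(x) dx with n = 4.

f(x) = cos(x)
a = 0.5, b = 2.25, n = 4
h = (b - a)/n = 0.437500

Simpson's rule: (h/3)[f(x₀) + 4f(x₁) + 2f(x₂) + ... + f(xₙ)]

x_0 = 0.5000, f(x_0) = 0.877583, coefficient = 1
x_1 = 0.9375, f(x_1) = 0.591805, coefficient = 4
x_2 = 1.3750, f(x_2) = 0.194548, coefficient = 2
x_3 = 1.8125, f(x_3) = -0.239357, coefficient = 4
x_4 = 2.2500, f(x_4) = -0.628174, coefficient = 1

I ≈ (0.437500/3) × 2.048296 = 0.298710
Exact value: 0.298648
Error: 0.000062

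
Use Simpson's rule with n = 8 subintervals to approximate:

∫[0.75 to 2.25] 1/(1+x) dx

f(x) = 1/(1+x)
a = 0.75, b = 2.25, n = 8
h = (b - a)/n = 0.187500

Simpson's rule: (h/3)[f(x₀) + 4f(x₁) + 2f(x₂) + ... + f(xₙ)]

x_0 = 0.7500, f(x_0) = 0.571429, coefficient = 1
x_1 = 0.9375, f(x_1) = 0.516129, coefficient = 4
x_2 = 1.1250, f(x_2) = 0.470588, coefficient = 2
x_3 = 1.3125, f(x_3) = 0.432432, coefficient = 4
x_4 = 1.5000, f(x_4) = 0.400000, coefficient = 2
x_5 = 1.6875, f(x_5) = 0.372093, coefficient = 4
x_6 = 1.8750, f(x_6) = 0.347826, coefficient = 2
x_7 = 2.0625, f(x_7) = 0.326531, coefficient = 4
x_8 = 2.2500, f(x_8) = 0.307692, coefficient = 1

I ≈ (0.187500/3) × 9.904690 = 0.619043
Exact value: 0.619039
Error: 0.000004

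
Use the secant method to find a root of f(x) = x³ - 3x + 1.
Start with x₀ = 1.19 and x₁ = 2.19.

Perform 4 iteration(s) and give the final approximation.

f(x) = x³ - 3x + 1
x₀ = 1.19, x₁ = 2.19

Secant formula: x_{n+1} = x_n - f(x_n)(x_n - x_{n-1})/(f(x_n) - f(x_{n-1}))

Iteration 1:
  f(1.190000) = -0.884841
  f(2.190000) = 4.933459
  x_2 = 2.190000 - 4.933459×(2.190000 - 1.190000)/(4.933459 - (-0.884841))
       = 1.342079
Iteration 2:
  f(2.190000) = 4.933459
  f(1.342079) = -0.608917
  x_3 = 1.342079 - (-0.608917)×(1.342079 - 2.190000)/(-0.608917 - 4.933459)
       = 1.435236
Iteration 3:
  f(1.342079) = -0.608917
  f(1.435236) = -0.349261
  x_4 = 1.435236 - (-0.349261)×(1.435236 - 1.342079)/(-0.349261 - (-0.608917))
       = 1.560542
Iteration 4:
  f(1.435236) = -0.349261
  f(1.560542) = 0.118747
  x_5 = 1.560542 - 0.118747×(1.560542 - 1.435236)/(0.118747 - (-0.349261))
       = 1.528748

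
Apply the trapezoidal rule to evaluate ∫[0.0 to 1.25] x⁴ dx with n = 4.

f(x) = x⁴
a = 0.0, b = 1.25, n = 4
h = (b - a)/n = 0.312500

Trapezoidal rule: (h/2)[f(x₀) + 2f(x₁) + 2f(x₂) + ... + f(xₙ)]

x_0 = 0.0000, f(x_0) = 0.000000, coefficient = 1
x_1 = 0.3125, f(x_1) = 0.009537, coefficient = 2
x_2 = 0.6250, f(x_2) = 0.152588, coefficient = 2
x_3 = 0.9375, f(x_3) = 0.772476, coefficient = 2
x_4 = 1.2500, f(x_4) = 2.441406, coefficient = 1

I ≈ (0.312500/2) × 4.310608 = 0.673532
Exact value: 0.610352
Error: 0.063181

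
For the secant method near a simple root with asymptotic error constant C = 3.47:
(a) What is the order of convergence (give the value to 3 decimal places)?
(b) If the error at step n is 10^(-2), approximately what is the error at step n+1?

(a) Secant method has superlinear convergence with order φ = (1+√5)/2 ≈ 1.618.
    This means |e_{n+1}| ≈ C|e_n|^1.618.

(b) With |e_n| = 10^(-2) and C = 3.47:
    |e_{n+1}| ≈ 3.47 × (10^(-2))^1.618 = 3.47 × 10^(-3.24)

(a) ≈ 1.618 (golden ratio); (b) |e_{n+1}| ≈ 2.015e-03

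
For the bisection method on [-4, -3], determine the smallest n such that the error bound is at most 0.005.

We need (b-a)/2^n ≤ 0.005
(-3 - (-4))/2^n ≤ 0.005
1/2^n ≤ 0.005
2^n ≥ 200
n ≥ log₂(200) = 7.64
n ≥ 8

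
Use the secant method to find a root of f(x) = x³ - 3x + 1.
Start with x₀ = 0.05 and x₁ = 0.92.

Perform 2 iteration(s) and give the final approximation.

f(x) = x³ - 3x + 1
x₀ = 0.05, x₁ = 0.92

Secant formula: x_{n+1} = x_n - f(x_n)(x_n - x_{n-1})/(f(x_n) - f(x_{n-1}))

Iteration 1:
  f(0.050000) = 0.850125
  f(0.920000) = -0.981312
  x_2 = 0.920000 - (-0.981312)×(0.920000 - 0.050000)/(-0.981312 - 0.850125)
       = 0.453841
Iteration 2:
  f(0.920000) = -0.981312
  f(0.453841) = -0.268044
  x_3 = 0.453841 - (-0.268044)×(0.453841 - 0.920000)/(-0.268044 - (-0.981312))
       = 0.278660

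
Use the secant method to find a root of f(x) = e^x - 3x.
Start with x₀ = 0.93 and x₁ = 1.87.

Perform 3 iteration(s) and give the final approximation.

f(x) = e^x - 3x
x₀ = 0.93, x₁ = 1.87

Secant formula: x_{n+1} = x_n - f(x_n)(x_n - x_{n-1})/(f(x_n) - f(x_{n-1}))

Iteration 1:
  f(0.930000) = -0.255491
  f(1.870000) = 0.878296
  x_2 = 1.870000 - 0.878296×(1.870000 - 0.930000)/(0.878296 - (-0.255491))
       = 1.141822
Iteration 2:
  f(1.870000) = 0.878296
  f(1.141822) = -0.292995
  x_3 = 1.141822 - (-0.292995)×(1.141822 - 1.870000)/(-0.292995 - 0.878296)
       = 1.323974
Iteration 3:
  f(1.141822) = -0.292995
  f(1.323974) = -0.213595
  x_4 = 1.323974 - (-0.213595)×(1.323974 - 1.141822)/(-0.213595 - (-0.292995))
       = 1.813978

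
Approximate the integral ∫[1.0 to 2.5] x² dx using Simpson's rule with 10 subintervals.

f(x) = x²
a = 1.0, b = 2.5, n = 10
h = (b - a)/n = 0.150000

Simpson's rule: (h/3)[f(x₀) + 4f(x₁) + 2f(x₂) + ... + f(xₙ)]

x_0 = 1.0000, f(x_0) = 1.000000, coefficient = 1
x_1 = 1.1500, f(x_1) = 1.322500, coefficient = 4
x_2 = 1.3000, f(x_2) = 1.690000, coefficient = 2
x_3 = 1.4500, f(x_3) = 2.102500, coefficient = 4
x_4 = 1.6000, f(x_4) = 2.560000, coefficient = 2
x_5 = 1.7500, f(x_5) = 3.062500, coefficient = 4
x_6 = 1.9000, f(x_6) = 3.610000, coefficient = 2
x_7 = 2.0500, f(x_7) = 4.202500, coefficient = 4
x_8 = 2.2000, f(x_8) = 4.840000, coefficient = 2
x_9 = 2.3500, f(x_9) = 5.522500, coefficient = 4
x_10 = 2.5000, f(x_10) = 6.250000, coefficient = 1

I ≈ (0.150000/3) × 97.500000 = 4.875000
Exact value: 4.875000
Error: 0.000000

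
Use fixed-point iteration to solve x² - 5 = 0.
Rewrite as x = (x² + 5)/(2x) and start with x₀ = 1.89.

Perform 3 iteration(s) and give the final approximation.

Equation: x² - 5 = 0
Fixed-point form: x = (x² + 5)/(2x)
x₀ = 1.89

x_1 = g(1.890000) = 2.267751
x_2 = g(2.267751) = 2.236289
x_3 = g(2.236289) = 2.236068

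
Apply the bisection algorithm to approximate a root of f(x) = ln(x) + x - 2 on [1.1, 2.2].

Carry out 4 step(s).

f(x) = ln(x) + x - 2
Initial interval: [1.1, 2.2]

Iteration 1:
  c_1 = (1.100000 + 2.200000)/2 = 1.650000
  f(c_1) = f(1.650000) = 0.150775
  f(a) × f(c) < 0, new interval: [1.100000, 1.650000]
Iteration 2:
  c_2 = (1.100000 + 1.650000)/2 = 1.375000
  f(c_2) = f(1.375000) = -0.306546
  f(a) × f(c) ≥ 0, new interval: [1.375000, 1.650000]
Iteration 3:
  c_3 = (1.375000 + 1.650000)/2 = 1.512500
  f(c_3) = f(1.512500) = -0.073736
  f(a) × f(c) ≥ 0, new interval: [1.512500, 1.650000]
Iteration 4:
  c_4 = (1.512500 + 1.650000)/2 = 1.581250
  f(c_4) = f(1.581250) = 0.039466
  f(a) × f(c) < 0, new interval: [1.512500, 1.581250]

After 4 iteration(s), the approximation is c_4 = 1.581250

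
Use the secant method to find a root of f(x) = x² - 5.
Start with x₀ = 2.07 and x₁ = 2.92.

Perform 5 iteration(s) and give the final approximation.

f(x) = x² - 5
x₀ = 2.07, x₁ = 2.92

Secant formula: x_{n+1} = x_n - f(x_n)(x_n - x_{n-1})/(f(x_n) - f(x_{n-1}))

Iteration 1:
  f(2.070000) = -0.715100
  f(2.920000) = 3.526400
  x_2 = 2.920000 - 3.526400×(2.920000 - 2.070000)/(3.526400 - (-0.715100))
       = 2.213307
Iteration 2:
  f(2.920000) = 3.526400
  f(2.213307) = -0.101274
  x_3 = 2.213307 - (-0.101274)×(2.213307 - 2.920000)/(-0.101274 - 3.526400)
       = 2.233035
Iteration 3:
  f(2.213307) = -0.101274
  f(2.233035) = -0.013553
  x_4 = 2.233035 - (-0.013553)×(2.233035 - 2.213307)/(-0.013553 - (-0.101274))
       = 2.236084
Iteration 4:
  f(2.233035) = -0.013553
  f(2.236084) = 0.000069
  x_5 = 2.236084 - 0.000069×(2.236084 - 2.233035)/(0.000069 - (-0.013553))
       = 2.236068
Iteration 5:
  f(2.236084) = 0.000069
  f(2.236068) = 0.000000
  x_6 = 2.236068 - 0.000000×(2.236068 - 2.236084)/(0.000000 - 0.000069)
       = 2.236068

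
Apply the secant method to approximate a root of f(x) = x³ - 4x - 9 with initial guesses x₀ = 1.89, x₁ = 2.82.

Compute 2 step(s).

f(x) = x³ - 4x - 9
x₀ = 1.89, x₁ = 2.82

Secant formula: x_{n+1} = x_n - f(x_n)(x_n - x_{n-1})/(f(x_n) - f(x_{n-1}))

Iteration 1:
  f(1.890000) = -9.808731
  f(2.820000) = 2.145768
  x_2 = 2.820000 - 2.145768×(2.820000 - 1.890000)/(2.145768 - (-9.808731))
       = 2.653070
Iteration 2:
  f(2.820000) = 2.145768
  f(2.653070) = -0.937902
  x_3 = 2.653070 - (-0.937902)×(2.653070 - 2.820000)/(-0.937902 - 2.145768)
       = 2.703842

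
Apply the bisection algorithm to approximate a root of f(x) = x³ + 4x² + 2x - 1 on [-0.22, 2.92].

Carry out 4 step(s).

f(x) = x³ + 4x² + 2x - 1
Initial interval: [-0.22, 2.92]

Iteration 1:
  c_1 = (-0.220000 + 2.920000)/2 = 1.350000
  f(c_1) = f(1.350000) = 11.450375
  f(a) × f(c) < 0, new interval: [-0.220000, 1.350000]
Iteration 2:
  c_2 = (-0.220000 + 1.350000)/2 = 0.565000
  f(c_2) = f(0.565000) = 1.587262
  f(a) × f(c) < 0, new interval: [-0.220000, 0.565000]
Iteration 3:
  c_3 = (-0.220000 + 0.565000)/2 = 0.172500
  f(c_3) = f(0.172500) = -0.530842
  f(a) × f(c) ≥ 0, new interval: [0.172500, 0.565000]
Iteration 4:
  c_4 = (0.172500 + 0.565000)/2 = 0.368750
  f(c_4) = f(0.368750) = 0.331548
  f(a) × f(c) < 0, new interval: [0.172500, 0.368750]

After 4 iteration(s), the approximation is c_4 = 0.368750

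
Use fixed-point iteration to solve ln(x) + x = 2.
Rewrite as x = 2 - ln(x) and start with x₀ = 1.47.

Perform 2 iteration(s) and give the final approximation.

Equation: ln(x) + x = 2
Fixed-point form: x = 2 - ln(x)
x₀ = 1.47

x_1 = g(1.470000) = 1.614738
x_2 = g(1.614738) = 1.520828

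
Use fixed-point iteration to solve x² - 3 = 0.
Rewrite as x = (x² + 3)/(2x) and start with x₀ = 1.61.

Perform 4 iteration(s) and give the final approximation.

Equation: x² - 3 = 0
Fixed-point form: x = (x² + 3)/(2x)
x₀ = 1.61

x_1 = g(1.610000) = 1.736677
x_2 = g(1.736677) = 1.732057
x_3 = g(1.732057) = 1.732051
x_4 = g(1.732051) = 1.732051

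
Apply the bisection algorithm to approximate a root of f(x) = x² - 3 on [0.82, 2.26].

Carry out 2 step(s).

f(x) = x² - 3
Initial interval: [0.82, 2.26]

Iteration 1:
  c_1 = (0.820000 + 2.260000)/2 = 1.540000
  f(c_1) = f(1.540000) = -0.628400
  f(a) × f(c) ≥ 0, new interval: [1.540000, 2.260000]
Iteration 2:
  c_2 = (1.540000 + 2.260000)/2 = 1.900000
  f(c_2) = f(1.900000) = 0.610000
  f(a) × f(c) < 0, new interval: [1.540000, 1.900000]

After 2 iteration(s), the approximation is c_2 = 1.900000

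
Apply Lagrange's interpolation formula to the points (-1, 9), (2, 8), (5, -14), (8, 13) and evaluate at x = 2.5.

Lagrange interpolation formula:
P(x) = Σ yᵢ × Lᵢ(x)
where Lᵢ(x) = Π_{j≠i} (x - xⱼ)/(xᵢ - xⱼ)

L_0(2.5) = (2.5 - 2)/(-1 - 2) × (2.5 - 5)/(-1 - 5) × (2.5 - 8)/(-1 - 8) = -0.042438
L_1(2.5) = (2.5 - (-1))/(2 - (-1)) × (2.5 - 5)/(2 - 5) × (2.5 - 8)/(2 - 8) = 0.891204
L_2(2.5) = (2.5 - (-1))/(5 - (-1)) × (2.5 - 2)/(5 - 2) × (2.5 - 8)/(5 - 8) = 0.178241
L_3(2.5) = (2.5 - (-1))/(8 - (-1)) × (2.5 - 2)/(8 - 2) × (2.5 - 5)/(8 - 5) = -0.027006

P(2.5) = 9×L_0(2.5) + 8×L_1(2.5) + (-14)×L_2(2.5) + 13×L_3(2.5)
P(2.5) = 3.901235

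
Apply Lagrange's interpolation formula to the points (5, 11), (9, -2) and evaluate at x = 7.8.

Lagrange interpolation formula:
P(x) = Σ yᵢ × Lᵢ(x)
where Lᵢ(x) = Π_{j≠i} (x - xⱼ)/(xᵢ - xⱼ)

L_0(7.8) = (7.8 - 9)/(5 - 9) = 0.300000
L_1(7.8) = (7.8 - 5)/(9 - 5) = 0.700000

P(7.8) = 11×L_0(7.8) + (-2)×L_1(7.8)
P(7.8) = 1.900000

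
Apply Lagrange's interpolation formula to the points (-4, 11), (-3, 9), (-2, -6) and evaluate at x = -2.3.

Lagrange interpolation formula:
P(x) = Σ yᵢ × Lᵢ(x)
where Lᵢ(x) = Π_{j≠i} (x - xⱼ)/(xᵢ - xⱼ)

L_0(-2.3) = (-2.3 - (-3))/(-4 - (-3)) × (-2.3 - (-2))/(-4 - (-2)) = -0.105000
L_1(-2.3) = (-2.3 - (-4))/(-3 - (-4)) × (-2.3 - (-2))/(-3 - (-2)) = 0.510000
L_2(-2.3) = (-2.3 - (-4))/(-2 - (-4)) × (-2.3 - (-3))/(-2 - (-3)) = 0.595000

P(-2.3) = 11×L_0(-2.3) + 9×L_1(-2.3) + (-6)×L_2(-2.3)
P(-2.3) = -0.135000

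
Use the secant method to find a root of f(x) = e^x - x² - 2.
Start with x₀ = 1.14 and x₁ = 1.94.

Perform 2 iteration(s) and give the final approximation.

f(x) = e^x - x² - 2
x₀ = 1.14, x₁ = 1.94

Secant formula: x_{n+1} = x_n - f(x_n)(x_n - x_{n-1})/(f(x_n) - f(x_{n-1}))

Iteration 1:
  f(1.140000) = -0.172832
  f(1.940000) = 1.195151
  x_2 = 1.940000 - 1.195151×(1.940000 - 1.140000)/(1.195151 - (-0.172832))
       = 1.241072
Iteration 2:
  f(1.940000) = 1.195151
  f(1.241072) = -0.080939
  x_3 = 1.241072 - (-0.080939)×(1.241072 - 1.940000)/(-0.080939 - 1.195151)
       = 1.285404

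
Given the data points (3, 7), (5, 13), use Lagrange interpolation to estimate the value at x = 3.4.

Lagrange interpolation formula:
P(x) = Σ yᵢ × Lᵢ(x)
where Lᵢ(x) = Π_{j≠i} (x - xⱼ)/(xᵢ - xⱼ)

L_0(3.4) = (3.4 - 5)/(3 - 5) = 0.800000
L_1(3.4) = (3.4 - 3)/(5 - 3) = 0.200000

P(3.4) = 7×L_0(3.4) + 13×L_1(3.4)
P(3.4) = 8.200000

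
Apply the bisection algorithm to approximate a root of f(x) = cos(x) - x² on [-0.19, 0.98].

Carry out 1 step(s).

f(x) = cos(x) - x²
Initial interval: [-0.19, 0.98]

Iteration 1:
  c_1 = (-0.190000 + 0.980000)/2 = 0.395000
  f(c_1) = f(0.395000) = 0.766972
  f(a) × f(c) ≥ 0, new interval: [0.395000, 0.980000]

After 1 iteration(s), the approximation is c_1 = 0.395000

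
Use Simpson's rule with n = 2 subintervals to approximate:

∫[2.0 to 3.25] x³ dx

f(x) = x³
a = 2.0, b = 3.25, n = 2
h = (b - a)/n = 0.625000

Simpson's rule: (h/3)[f(x₀) + 4f(x₁) + 2f(x₂) + ... + f(xₙ)]

x_0 = 2.0000, f(x_0) = 8.000000, coefficient = 1
x_1 = 2.6250, f(x_1) = 18.087891, coefficient = 4
x_2 = 3.2500, f(x_2) = 34.328125, coefficient = 1

I ≈ (0.625000/3) × 114.679688 = 23.891602
Exact value: 23.891602
Error: 0.000000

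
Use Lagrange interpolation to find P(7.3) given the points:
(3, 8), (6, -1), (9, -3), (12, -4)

Lagrange interpolation formula:
P(x) = Σ yᵢ × Lᵢ(x)
where Lᵢ(x) = Π_{j≠i} (x - xⱼ)/(xᵢ - xⱼ)

L_0(7.3) = (7.3 - 6)/(3 - 6) × (7.3 - 9)/(3 - 9) × (7.3 - 12)/(3 - 12) = -0.064117
L_1(7.3) = (7.3 - 3)/(6 - 3) × (7.3 - 9)/(6 - 9) × (7.3 - 12)/(6 - 12) = 0.636241
L_2(7.3) = (7.3 - 3)/(9 - 3) × (7.3 - 6)/(9 - 6) × (7.3 - 12)/(9 - 12) = 0.486537
L_3(7.3) = (7.3 - 3)/(12 - 3) × (7.3 - 6)/(12 - 6) × (7.3 - 9)/(12 - 9) = -0.058660

P(7.3) = 8×L_0(7.3) + (-1)×L_1(7.3) + (-3)×L_2(7.3) + (-4)×L_3(7.3)
P(7.3) = -2.374148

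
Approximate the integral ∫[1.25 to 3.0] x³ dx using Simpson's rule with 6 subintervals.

f(x) = x³
a = 1.25, b = 3.0, n = 6
h = (b - a)/n = 0.291667

Simpson's rule: (h/3)[f(x₀) + 4f(x₁) + 2f(x₂) + ... + f(xₙ)]

x_0 = 1.2500, f(x_0) = 1.953125, coefficient = 1
x_1 = 1.5417, f(x_1) = 3.664135, coefficient = 4
x_2 = 1.8333, f(x_2) = 6.162037, coefficient = 2
x_3 = 2.1250, f(x_3) = 9.595703, coefficient = 4
x_4 = 2.4167, f(x_4) = 14.114005, coefficient = 2
x_5 = 2.7083, f(x_5) = 19.865813, coefficient = 4
x_6 = 3.0000, f(x_6) = 27.000000, coefficient = 1

I ≈ (0.291667/3) × 202.007812 = 19.639648
Exact value: 19.639648
Error: 0.000000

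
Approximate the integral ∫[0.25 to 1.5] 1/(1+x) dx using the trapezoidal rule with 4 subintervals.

f(x) = 1/(1+x)
a = 0.25, b = 1.5, n = 4
h = (b - a)/n = 0.312500

Trapezoidal rule: (h/2)[f(x₀) + 2f(x₁) + 2f(x₂) + ... + f(xₙ)]

x_0 = 0.2500, f(x_0) = 0.800000, coefficient = 1
x_1 = 0.5625, f(x_1) = 0.640000, coefficient = 2
x_2 = 0.8750, f(x_2) = 0.533333, coefficient = 2
x_3 = 1.1875, f(x_3) = 0.457143, coefficient = 2
x_4 = 1.5000, f(x_4) = 0.400000, coefficient = 1

I ≈ (0.312500/2) × 4.460952 = 0.697024
Exact value: 0.693147
Error: 0.003877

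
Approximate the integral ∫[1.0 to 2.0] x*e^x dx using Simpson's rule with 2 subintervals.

f(x) = x*e^x
a = 1.0, b = 2.0, n = 2
h = (b - a)/n = 0.500000

Simpson's rule: (h/3)[f(x₀) + 4f(x₁) + 2f(x₂) + ... + f(xₙ)]

x_0 = 1.0000, f(x_0) = 2.718282, coefficient = 1
x_1 = 1.5000, f(x_1) = 6.722534, coefficient = 4
x_2 = 2.0000, f(x_2) = 14.778112, coefficient = 1

I ≈ (0.500000/3) × 44.386528 = 7.397755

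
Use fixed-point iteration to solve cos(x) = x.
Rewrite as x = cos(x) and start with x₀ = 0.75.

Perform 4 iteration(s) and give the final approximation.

Equation: cos(x) = x
Fixed-point form: x = cos(x)
x₀ = 0.75

x_1 = g(0.750000) = 0.731689
x_2 = g(0.731689) = 0.744047
x_3 = g(0.744047) = 0.735734
x_4 = g(0.735734) = 0.741339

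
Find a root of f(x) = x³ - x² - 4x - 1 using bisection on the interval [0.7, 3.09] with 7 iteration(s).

f(x) = x³ - x² - 4x - 1
Initial interval: [0.7, 3.09]

Iteration 1:
  c_1 = (0.700000 + 3.090000)/2 = 1.895000
  f(c_1) = f(1.895000) = -5.366033
  f(a) × f(c) ≥ 0, new interval: [1.895000, 3.090000]
Iteration 2:
  c_2 = (1.895000 + 3.090000)/2 = 2.492500
  f(c_2) = f(2.492500) = -1.697760
  f(a) × f(c) ≥ 0, new interval: [2.492500, 3.090000]
Iteration 3:
  c_3 = (2.492500 + 3.090000)/2 = 2.791250
  f(c_3) = f(2.791250) = 1.790766
  f(a) × f(c) < 0, new interval: [2.492500, 2.791250]
Iteration 4:
  c_4 = (2.492500 + 2.791250)/2 = 2.641875
  f(c_4) = f(2.641875) = -0.108028
  f(a) × f(c) ≥ 0, new interval: [2.641875, 2.791250]
Iteration 5:
  c_5 = (2.641875 + 2.791250)/2 = 2.716562
  f(c_5) = f(2.716562) = 0.801487
  f(a) × f(c) < 0, new interval: [2.641875, 2.716562]
Iteration 6:
  c_6 = (2.641875 + 2.716562)/2 = 2.679219
  f(c_6) = f(2.679219) = 0.336915
  f(a) × f(c) < 0, new interval: [2.641875, 2.679219]
Iteration 7:
  c_7 = (2.641875 + 2.679219)/2 = 2.660547
  f(c_7) = f(2.660547) = 0.112010
  f(a) × f(c) < 0, new interval: [2.641875, 2.660547]

After 7 iteration(s), the approximation is c_7 = 2.660547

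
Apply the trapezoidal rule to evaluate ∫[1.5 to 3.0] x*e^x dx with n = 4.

f(x) = x*e^x
a = 1.5, b = 3.0, n = 4
h = (b - a)/n = 0.375000

Trapezoidal rule: (h/2)[f(x₀) + 2f(x₁) + 2f(x₂) + ... + f(xₙ)]

x_0 = 1.5000, f(x_0) = 6.722534, coefficient = 1
x_1 = 1.8750, f(x_1) = 12.226536, coefficient = 2
x_2 = 2.2500, f(x_2) = 21.347406, coefficient = 2
x_3 = 2.6250, f(x_3) = 36.237007, coefficient = 2
x_4 = 3.0000, f(x_4) = 60.256611, coefficient = 1

I ≈ (0.375000/2) × 206.601042 = 38.737695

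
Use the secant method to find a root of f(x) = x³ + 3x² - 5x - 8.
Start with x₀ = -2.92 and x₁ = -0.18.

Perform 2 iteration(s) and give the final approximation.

f(x) = x³ + 3x² - 5x - 8
x₀ = -2.92, x₁ = -0.18

Secant formula: x_{n+1} = x_n - f(x_n)(x_n - x_{n-1})/(f(x_n) - f(x_{n-1}))

Iteration 1:
  f(-2.920000) = 7.282112
  f(-0.180000) = -7.008632
  x_2 = -0.180000 - (-7.008632)×(-0.180000 - (-2.920000))/(-7.008632 - 7.282112)
       = -1.523782
Iteration 2:
  f(-0.180000) = -7.008632
  f(-1.523782) = 3.046561
  x_3 = -1.523782 - 3.046561×(-1.523782 - (-0.180000))/(3.046561 - (-7.008632))
       = -1.116638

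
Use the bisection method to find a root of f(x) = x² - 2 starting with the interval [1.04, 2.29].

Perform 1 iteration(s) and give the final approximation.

f(x) = x² - 2
Initial interval: [1.04, 2.29]

Iteration 1:
  c_1 = (1.040000 + 2.290000)/2 = 1.665000
  f(c_1) = f(1.665000) = 0.772225
  f(a) × f(c) < 0, new interval: [1.040000, 1.665000]

After 1 iteration(s), the approximation is c_1 = 1.665000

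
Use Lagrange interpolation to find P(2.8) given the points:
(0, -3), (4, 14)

Lagrange interpolation formula:
P(x) = Σ yᵢ × Lᵢ(x)
where Lᵢ(x) = Π_{j≠i} (x - xⱼ)/(xᵢ - xⱼ)

L_0(2.8) = (2.8 - 4)/(0 - 4) = 0.300000
L_1(2.8) = (2.8 - 0)/(4 - 0) = 0.700000

P(2.8) = (-3)×L_0(2.8) + 14×L_1(2.8)
P(2.8) = 8.900000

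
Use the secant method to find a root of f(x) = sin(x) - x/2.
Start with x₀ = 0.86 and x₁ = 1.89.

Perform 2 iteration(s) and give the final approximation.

f(x) = sin(x) - x/2
x₀ = 0.86, x₁ = 1.89

Secant formula: x_{n+1} = x_n - f(x_n)(x_n - x_{n-1})/(f(x_n) - f(x_{n-1}))

Iteration 1:
  f(0.860000) = 0.327843
  f(1.890000) = 0.004486
  x_2 = 1.890000 - 0.004486×(1.890000 - 0.860000)/(0.004486 - 0.327843)
       = 1.904288
Iteration 2:
  f(1.890000) = 0.004486
  f(1.904288) = -0.007239
  x_3 = 1.904288 - (-0.007239)×(1.904288 - 1.890000)/(-0.007239 - 0.004486)
       = 1.895466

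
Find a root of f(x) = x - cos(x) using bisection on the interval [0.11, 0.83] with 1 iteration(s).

f(x) = x - cos(x)
Initial interval: [0.11, 0.83]

Iteration 1:
  c_1 = (0.110000 + 0.830000)/2 = 0.470000
  f(c_1) = f(0.470000) = -0.421568
  f(a) × f(c) ≥ 0, new interval: [0.470000, 0.830000]

After 1 iteration(s), the approximation is c_1 = 0.470000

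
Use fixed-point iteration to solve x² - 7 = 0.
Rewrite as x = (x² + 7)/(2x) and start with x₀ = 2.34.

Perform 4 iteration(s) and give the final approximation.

Equation: x² - 7 = 0
Fixed-point form: x = (x² + 7)/(2x)
x₀ = 2.34

x_1 = g(2.340000) = 2.665726
x_2 = g(2.665726) = 2.645826
x_3 = g(2.645826) = 2.645751
x_4 = g(2.645751) = 2.645751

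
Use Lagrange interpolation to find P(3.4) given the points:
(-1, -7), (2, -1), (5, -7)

Lagrange interpolation formula:
P(x) = Σ yᵢ × Lᵢ(x)
where Lᵢ(x) = Π_{j≠i} (x - xⱼ)/(xᵢ - xⱼ)

L_0(3.4) = (3.4 - 2)/(-1 - 2) × (3.4 - 5)/(-1 - 5) = -0.124444
L_1(3.4) = (3.4 - (-1))/(2 - (-1)) × (3.4 - 5)/(2 - 5) = 0.782222
L_2(3.4) = (3.4 - (-1))/(5 - (-1)) × (3.4 - 2)/(5 - 2) = 0.342222

P(3.4) = (-7)×L_0(3.4) + (-1)×L_1(3.4) + (-7)×L_2(3.4)
P(3.4) = -2.306667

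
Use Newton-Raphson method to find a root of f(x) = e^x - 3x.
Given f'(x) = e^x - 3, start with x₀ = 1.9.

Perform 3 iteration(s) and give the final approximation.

f(x) = e^x - 3x
f'(x) = e^x - 3
x₀ = 1.9

Newton-Raphson formula: x_{n+1} = x_n - f(x_n)/f'(x_n)

Iteration 1:
  f(1.900000) = 0.985894
  f'(1.900000) = 3.685894
  x_1 = 1.900000 - 0.985894/3.685894 = 1.632522
Iteration 2:
  f(1.632522) = 0.219198
  f'(1.632522) = 2.116765
  x_2 = 1.632522 - 0.219198/2.116765 = 1.528969
Iteration 3:
  f(1.528969) = 0.026511
  f'(1.528969) = 1.613419
  x_3 = 1.528969 - 0.026511/1.613419 = 1.512537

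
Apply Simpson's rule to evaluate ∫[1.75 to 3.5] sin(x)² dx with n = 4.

f(x) = sin(x)²
a = 1.75, b = 3.5, n = 4
h = (b - a)/n = 0.437500

Simpson's rule: (h/3)[f(x₀) + 4f(x₁) + 2f(x₂) + ... + f(xₙ)]

x_0 = 1.7500, f(x_0) = 0.968228, coefficient = 1
x_1 = 2.1875, f(x_1) = 0.665512, coefficient = 4
x_2 = 2.6250, f(x_2) = 0.243957, coefficient = 2
x_3 = 3.0625, f(x_3) = 0.006243, coefficient = 4
x_4 = 3.5000, f(x_4) = 0.123049, coefficient = 1

I ≈ (0.437500/3) × 4.266211 = 0.622156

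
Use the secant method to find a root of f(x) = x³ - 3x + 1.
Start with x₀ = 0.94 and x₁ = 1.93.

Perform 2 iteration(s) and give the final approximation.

f(x) = x³ - 3x + 1
x₀ = 0.94, x₁ = 1.93

Secant formula: x_{n+1} = x_n - f(x_n)(x_n - x_{n-1})/(f(x_n) - f(x_{n-1}))

Iteration 1:
  f(0.940000) = -0.989416
  f(1.930000) = 2.399057
  x_2 = 1.930000 - 2.399057×(1.930000 - 0.940000)/(2.399057 - (-0.989416))
       = 1.229075
Iteration 2:
  f(1.930000) = 2.399057
  f(1.229075) = -0.830554
  x_3 = 1.229075 - (-0.830554)×(1.229075 - 1.930000)/(-0.830554 - 2.399057)
       = 1.409331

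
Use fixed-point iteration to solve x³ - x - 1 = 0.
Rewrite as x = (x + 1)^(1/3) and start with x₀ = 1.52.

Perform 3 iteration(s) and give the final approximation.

Equation: x³ - x - 1 = 0
Fixed-point form: x = (x + 1)^(1/3)
x₀ = 1.52

x_1 = g(1.520000) = 1.360818
x_2 = g(1.360818) = 1.331540
x_3 = g(1.331540) = 1.326013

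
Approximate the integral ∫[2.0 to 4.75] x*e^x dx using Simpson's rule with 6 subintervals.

f(x) = x*e^x
a = 2.0, b = 4.75, n = 6
h = (b - a)/n = 0.458333

Simpson's rule: (h/3)[f(x₀) + 4f(x₁) + 2f(x₂) + ... + f(xₙ)]

x_0 = 2.0000, f(x_0) = 14.778112, coefficient = 1
x_1 = 2.4583, f(x_1) = 28.726411, coefficient = 4
x_2 = 2.9167, f(x_2) = 53.898793, coefficient = 2
x_3 = 3.3750, f(x_3) = 98.631958, coefficient = 4
x_4 = 3.8333, f(x_4) = 177.162622, coefficient = 2
x_5 = 4.2917, f(x_5) = 313.670109, coefficient = 4
x_6 = 4.7500, f(x_6) = 549.025352, coefficient = 1

I ≈ (0.458333/3) × 2790.040204 = 426.256142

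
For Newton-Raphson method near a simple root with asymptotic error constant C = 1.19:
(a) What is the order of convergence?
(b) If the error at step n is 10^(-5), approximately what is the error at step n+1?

(a) Newton-Raphson has quadratic (order 2) convergence near simple roots.
    This means |e_{n+1}| ≈ C|e_n|².

(b) With |e_n| = 10^(-5) and C = 1.19:
    |e_{n+1}| ≈ 1.19 × (10^(-5))² = 1.19 × 10^(-10)

(a) 2 (quadratic); (b) |e_{n+1}| ≈ 1.190e-10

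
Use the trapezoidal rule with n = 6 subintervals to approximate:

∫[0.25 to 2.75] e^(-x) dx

f(x) = e^(-x)
a = 0.25, b = 2.75, n = 6
h = (b - a)/n = 0.416667

Trapezoidal rule: (h/2)[f(x₀) + 2f(x₁) + 2f(x₂) + ... + f(xₙ)]

x_0 = 0.2500, f(x_0) = 0.778801, coefficient = 1
x_1 = 0.6667, f(x_1) = 0.513417, coefficient = 2
x_2 = 1.0833, f(x_2) = 0.338465, coefficient = 2
x_3 = 1.5000, f(x_3) = 0.223130, coefficient = 2
x_4 = 1.9167, f(x_4) = 0.147096, coefficient = 2
x_5 = 2.3333, f(x_5) = 0.096972, coefficient = 2
x_6 = 2.7500, f(x_6) = 0.063928, coefficient = 1

I ≈ (0.416667/2) × 3.480891 = 0.725186
Exact value: 0.714873
Error: 0.010313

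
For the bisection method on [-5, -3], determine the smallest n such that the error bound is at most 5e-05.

We need (b-a)/2^n ≤ 5e-05
(-3 - (-5))/2^n ≤ 5e-05
2/2^n ≤ 5e-05
2^n ≥ 40000
n ≥ log₂(40000) = 15.29
n ≥ 16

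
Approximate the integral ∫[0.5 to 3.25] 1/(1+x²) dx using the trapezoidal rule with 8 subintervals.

f(x) = 1/(1+x²)
a = 0.5, b = 3.25, n = 8
h = (b - a)/n = 0.343750

Trapezoidal rule: (h/2)[f(x₀) + 2f(x₁) + 2f(x₂) + ... + f(xₙ)]

x_0 = 0.5000, f(x_0) = 0.800000, coefficient = 1
x_1 = 0.8438, f(x_1) = 0.584141, coefficient = 2
x_2 = 1.1875, f(x_2) = 0.414911, coefficient = 2
x_3 = 1.5312, f(x_3) = 0.298978, coefficient = 2
x_4 = 1.8750, f(x_4) = 0.221453, coefficient = 2
x_5 = 2.2188, f(x_5) = 0.168838, coefficient = 2
x_6 = 2.5625, f(x_6) = 0.132163, coefficient = 2
x_7 = 2.9062, f(x_7) = 0.105862, coefficient = 2
x_8 = 3.2500, f(x_8) = 0.086486, coefficient = 1

I ≈ (0.343750/2) × 4.739179 = 0.814546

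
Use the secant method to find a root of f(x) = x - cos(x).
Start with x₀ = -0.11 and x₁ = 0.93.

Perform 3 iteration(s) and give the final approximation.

f(x) = x - cos(x)
x₀ = -0.11, x₁ = 0.93

Secant formula: x_{n+1} = x_n - f(x_n)(x_n - x_{n-1})/(f(x_n) - f(x_{n-1}))

Iteration 1:
  f(-0.110000) = -1.103956
  f(0.930000) = 0.332166
  x_2 = 0.930000 - 0.332166×(0.930000 - (-0.110000))/(0.332166 - (-1.103956))
       = 0.689455
Iteration 2:
  f(0.930000) = 0.332166
  f(0.689455) = -0.082139
  x_3 = 0.689455 - (-0.082139)×(0.689455 - 0.930000)/(-0.082139 - 0.332166)
       = 0.737144
Iteration 3:
  f(0.689455) = -0.082139
  f(0.737144) = -0.003247
  x_4 = 0.737144 - (-0.003247)×(0.737144 - 0.689455)/(-0.003247 - (-0.082139))
       = 0.739107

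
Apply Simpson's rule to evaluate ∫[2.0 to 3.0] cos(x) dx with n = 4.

f(x) = cos(x)
a = 2.0, b = 3.0, n = 4
h = (b - a)/n = 0.250000

Simpson's rule: (h/3)[f(x₀) + 4f(x₁) + 2f(x₂) + ... + f(xₙ)]

x_0 = 2.0000, f(x_0) = -0.416147, coefficient = 1
x_1 = 2.2500, f(x_1) = -0.628174, coefficient = 4
x_2 = 2.5000, f(x_2) = -0.801144, coefficient = 2
x_3 = 2.7500, f(x_3) = -0.924302, coefficient = 4
x_4 = 3.0000, f(x_4) = -0.989992, coefficient = 1

I ≈ (0.250000/3) × -9.218331 = -0.768194
Exact value: -0.768177
Error: 0.000017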